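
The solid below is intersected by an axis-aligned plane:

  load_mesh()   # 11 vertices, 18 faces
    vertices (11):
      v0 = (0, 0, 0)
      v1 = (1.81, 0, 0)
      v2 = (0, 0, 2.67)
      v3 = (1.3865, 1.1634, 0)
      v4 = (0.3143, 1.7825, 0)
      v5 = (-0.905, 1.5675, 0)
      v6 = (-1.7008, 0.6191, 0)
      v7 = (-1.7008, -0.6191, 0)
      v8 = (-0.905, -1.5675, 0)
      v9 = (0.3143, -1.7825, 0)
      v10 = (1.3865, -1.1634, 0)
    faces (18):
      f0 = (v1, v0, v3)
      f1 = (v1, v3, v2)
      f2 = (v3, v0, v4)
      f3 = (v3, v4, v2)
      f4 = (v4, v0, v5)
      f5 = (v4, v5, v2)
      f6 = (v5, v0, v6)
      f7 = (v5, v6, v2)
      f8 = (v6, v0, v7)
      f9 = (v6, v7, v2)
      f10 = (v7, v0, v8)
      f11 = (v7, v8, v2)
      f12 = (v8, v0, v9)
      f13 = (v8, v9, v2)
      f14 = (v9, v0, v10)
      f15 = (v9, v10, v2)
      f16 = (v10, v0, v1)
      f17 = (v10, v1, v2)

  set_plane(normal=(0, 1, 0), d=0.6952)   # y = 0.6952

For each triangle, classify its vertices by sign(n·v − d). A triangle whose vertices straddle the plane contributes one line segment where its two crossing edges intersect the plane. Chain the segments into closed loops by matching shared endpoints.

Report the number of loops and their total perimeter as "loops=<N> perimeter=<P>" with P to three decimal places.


Straddling triangles (8 of 18):
  (v1,v0,v3) [--+] → (0.828515, 0.6952, 0)–(1.55693, 0.6952, 0)  len=0.7284
  (v1,v3,v2) [-+-] → (1.55693, 0.6952, 0)–(0.828515, 0.6952, 1.07452)  len=1.2981
  (v3,v0,v4) [+-+] → (0.828515, 0.6952, 0)–(0.122581, 0.6952, 0)  len=0.7059
  (v3,v4,v2) [++-] → (0.122581, 0.6952, 1.62866)–(0.828515, 0.6952, 1.07452)  len=0.8975
  (v4,v0,v5) [+-+] → (0.122581, 0.6952, 0)–(-0.401375, 0.6952, 0)  len=0.5240
  (v4,v5,v2) [++-] → (-0.401375, 0.6952, 1.48583)–(0.122581, 0.6952, 1.62866)  len=0.5431
  (v5,v0,v6) [+--] → (-0.401375, 0.6952, 0)–(-1.63694, 0.6952, 0)  len=1.2356
  (v5,v6,v2) [+--] → (-1.63694, 0.6952, 0)–(-0.401375, 0.6952, 1.48583)  len=1.9324

Chained into 1 loop(s):
  loop 1: 8 segments, perimeter = 7.8650
Total perimeter = 7.865

loops=1 perimeter=7.865


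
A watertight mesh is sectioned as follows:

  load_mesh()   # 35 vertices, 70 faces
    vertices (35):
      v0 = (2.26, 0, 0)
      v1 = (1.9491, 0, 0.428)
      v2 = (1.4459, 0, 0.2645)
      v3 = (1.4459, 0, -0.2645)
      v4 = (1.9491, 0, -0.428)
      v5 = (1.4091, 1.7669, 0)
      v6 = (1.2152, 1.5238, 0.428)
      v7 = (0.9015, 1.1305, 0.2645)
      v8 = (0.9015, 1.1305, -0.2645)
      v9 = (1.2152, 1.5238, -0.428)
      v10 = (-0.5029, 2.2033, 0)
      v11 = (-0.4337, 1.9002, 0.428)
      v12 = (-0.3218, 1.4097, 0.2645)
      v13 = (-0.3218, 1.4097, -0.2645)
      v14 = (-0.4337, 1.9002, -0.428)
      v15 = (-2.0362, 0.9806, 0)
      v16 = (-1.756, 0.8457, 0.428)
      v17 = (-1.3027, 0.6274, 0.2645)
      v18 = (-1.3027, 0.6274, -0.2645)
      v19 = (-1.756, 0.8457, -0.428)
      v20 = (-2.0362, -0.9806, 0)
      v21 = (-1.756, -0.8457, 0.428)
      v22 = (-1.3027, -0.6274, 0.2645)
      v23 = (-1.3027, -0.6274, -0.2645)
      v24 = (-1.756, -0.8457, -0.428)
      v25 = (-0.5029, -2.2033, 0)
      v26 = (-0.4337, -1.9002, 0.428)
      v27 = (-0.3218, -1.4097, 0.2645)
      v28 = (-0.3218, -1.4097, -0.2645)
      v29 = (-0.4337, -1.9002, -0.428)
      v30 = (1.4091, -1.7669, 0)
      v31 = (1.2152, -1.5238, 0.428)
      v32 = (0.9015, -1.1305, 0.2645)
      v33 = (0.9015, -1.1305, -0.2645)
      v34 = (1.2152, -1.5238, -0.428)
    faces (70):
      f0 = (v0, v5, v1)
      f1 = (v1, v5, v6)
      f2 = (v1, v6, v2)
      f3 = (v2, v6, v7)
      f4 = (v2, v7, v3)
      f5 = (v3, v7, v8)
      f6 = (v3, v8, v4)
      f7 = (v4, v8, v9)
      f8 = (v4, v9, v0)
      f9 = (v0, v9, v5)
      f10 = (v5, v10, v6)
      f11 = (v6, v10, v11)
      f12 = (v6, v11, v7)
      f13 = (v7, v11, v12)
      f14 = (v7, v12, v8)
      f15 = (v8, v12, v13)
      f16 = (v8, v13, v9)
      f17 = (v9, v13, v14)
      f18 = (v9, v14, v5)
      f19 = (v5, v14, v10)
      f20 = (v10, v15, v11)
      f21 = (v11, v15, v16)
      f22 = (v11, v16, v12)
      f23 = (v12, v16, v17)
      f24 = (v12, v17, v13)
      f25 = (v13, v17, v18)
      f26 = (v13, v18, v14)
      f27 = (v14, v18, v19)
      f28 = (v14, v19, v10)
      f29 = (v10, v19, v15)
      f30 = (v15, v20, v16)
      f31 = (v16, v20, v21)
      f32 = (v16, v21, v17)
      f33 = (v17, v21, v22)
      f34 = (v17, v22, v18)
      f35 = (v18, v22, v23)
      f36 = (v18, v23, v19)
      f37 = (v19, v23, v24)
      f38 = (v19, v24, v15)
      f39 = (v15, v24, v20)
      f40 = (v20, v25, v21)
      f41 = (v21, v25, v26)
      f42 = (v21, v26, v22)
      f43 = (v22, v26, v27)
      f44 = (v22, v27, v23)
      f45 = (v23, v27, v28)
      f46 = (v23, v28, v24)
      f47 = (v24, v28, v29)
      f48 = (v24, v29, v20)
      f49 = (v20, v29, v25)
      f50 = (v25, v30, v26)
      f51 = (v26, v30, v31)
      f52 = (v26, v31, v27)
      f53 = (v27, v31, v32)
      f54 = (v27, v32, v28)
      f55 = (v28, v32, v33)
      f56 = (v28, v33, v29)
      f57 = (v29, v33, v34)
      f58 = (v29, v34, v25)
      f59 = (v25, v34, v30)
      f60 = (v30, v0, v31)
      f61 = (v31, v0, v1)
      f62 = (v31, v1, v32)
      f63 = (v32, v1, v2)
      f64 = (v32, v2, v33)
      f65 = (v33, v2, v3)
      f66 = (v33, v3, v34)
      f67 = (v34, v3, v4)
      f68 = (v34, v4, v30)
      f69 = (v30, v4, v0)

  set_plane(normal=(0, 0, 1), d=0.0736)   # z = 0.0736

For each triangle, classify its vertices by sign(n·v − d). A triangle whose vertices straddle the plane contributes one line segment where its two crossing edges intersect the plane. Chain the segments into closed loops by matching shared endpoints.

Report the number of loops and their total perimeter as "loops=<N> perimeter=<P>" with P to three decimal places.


Straddling triangles (28 of 70):
  (v0,v5,v1) [--+] → (1.50196, 1.46306, 0.0736)–(2.20654, 0, 0.0736)  len=1.6239
  (v1,v5,v6) [+-+] → (1.50196, 1.46306, 0.0736)–(1.37576, 1.7251, 0.0736)  len=0.2908
  (v2,v7,v3) [++-] → (1.09796, 0.722537, 0.0736)–(1.4459, 0, 0.0736)  len=0.8019
  (v3,v7,v8) [-+-] → (1.09796, 0.722537, 0.0736)–(0.9015, 1.1305, 0.0736)  len=0.4528
  (v5,v10,v6) [--+] → (-0.207451, 2.08645, 0.0736)–(1.37576, 1.7251, 0.0736)  len=1.6239
  (v6,v10,v11) [+-+] → (-0.207451, 2.08645, 0.0736)–(-0.491, 2.15118, 0.0736)  len=0.2908
  (v7,v12,v8) [++-] → (0.119652, 1.30895, 0.0736)–(0.9015, 1.1305, 0.0736)  len=0.8020
  (v8,v12,v13) [-+-] → (0.119652, 1.30895, 0.0736)–(-0.3218, 1.4097, 0.0736)  len=0.4528
  (v10,v15,v11) [--+] → (-1.76063, 1.13874, 0.0736)–(-0.491, 2.15118, 0.0736)  len=1.6239
  (v11,v15,v16) [+-+] → (-1.76063, 1.13874, 0.0736)–(-1.98802, 0.957402, 0.0736)  len=0.2908
  (v12,v17,v13) [++-] → (-0.948723, 0.909708, 0.0736)–(-0.3218, 1.4097, 0.0736)  len=0.8019
  (v13,v17,v18) [-+-] → (-0.948723, 0.909708, 0.0736)–(-1.3027, 0.6274, 0.0736)  len=0.4528
  (v15,v20,v16) [--+] → (-1.98802, -0.666545, 0.0736)–(-1.98802, 0.957402, 0.0736)  len=1.6239
  (v16,v20,v21) [+-+] → (-1.98802, -0.666545, 0.0736)–(-1.98802, -0.957402, 0.0736)  len=0.2909
  (v17,v22,v18) [++-] → (-1.3027, -0.174581, 0.0736)–(-1.3027, 0.6274, 0.0736)  len=0.8020
  (v18,v22,v23) [-+-] → (-1.3027, -0.174581, 0.0736)–(-1.3027, -0.6274, 0.0736)  len=0.4528
  (v20,v25,v21) [--+] → (-0.718386, -1.96984, 0.0736)–(-1.98802, -0.957402, 0.0736)  len=1.6239
  (v21,v25,v26) [+-+] → (-0.718386, -1.96984, 0.0736)–(-0.491, -2.15118, 0.0736)  len=0.2908
  (v22,v27,v23) [++-] → (-0.675777, -1.12739, 0.0736)–(-1.3027, -0.6274, 0.0736)  len=0.8019
  (v23,v27,v28) [-+-] → (-0.675777, -1.12739, 0.0736)–(-0.3218, -1.4097, 0.0736)  len=0.4528
  (v25,v30,v26) [--+] → (1.09221, -1.78982, 0.0736)–(-0.491, -2.15118, 0.0736)  len=1.6239
  (v26,v30,v31) [+-+] → (1.09221, -1.78982, 0.0736)–(1.37576, -1.7251, 0.0736)  len=0.2908
  (v27,v32,v28) [++-] → (0.460048, -1.23125, 0.0736)–(-0.3218, -1.4097, 0.0736)  len=0.8020
  (v28,v32,v33) [-+-] → (0.460048, -1.23125, 0.0736)–(0.9015, -1.1305, 0.0736)  len=0.4528
  (v30,v0,v31) [--+] → (2.08033, -0.262037, 0.0736)–(1.37576, -1.7251, 0.0736)  len=1.6239
  (v31,v0,v1) [+-+] → (2.08033, -0.262037, 0.0736)–(2.20654, 0, 0.0736)  len=0.2908
  (v32,v2,v33) [++-] → (1.24944, -0.407963, 0.0736)–(0.9015, -1.1305, 0.0736)  len=0.8019
  (v33,v2,v3) [-+-] → (1.24944, -0.407963, 0.0736)–(1.4459, 0, 0.0736)  len=0.4528

Chained into 2 loop(s):
  loop 1: 14 segments, perimeter = 13.4032
  loop 2: 14 segments, perimeter = 8.7831
Total perimeter = 22.186

loops=2 perimeter=22.186


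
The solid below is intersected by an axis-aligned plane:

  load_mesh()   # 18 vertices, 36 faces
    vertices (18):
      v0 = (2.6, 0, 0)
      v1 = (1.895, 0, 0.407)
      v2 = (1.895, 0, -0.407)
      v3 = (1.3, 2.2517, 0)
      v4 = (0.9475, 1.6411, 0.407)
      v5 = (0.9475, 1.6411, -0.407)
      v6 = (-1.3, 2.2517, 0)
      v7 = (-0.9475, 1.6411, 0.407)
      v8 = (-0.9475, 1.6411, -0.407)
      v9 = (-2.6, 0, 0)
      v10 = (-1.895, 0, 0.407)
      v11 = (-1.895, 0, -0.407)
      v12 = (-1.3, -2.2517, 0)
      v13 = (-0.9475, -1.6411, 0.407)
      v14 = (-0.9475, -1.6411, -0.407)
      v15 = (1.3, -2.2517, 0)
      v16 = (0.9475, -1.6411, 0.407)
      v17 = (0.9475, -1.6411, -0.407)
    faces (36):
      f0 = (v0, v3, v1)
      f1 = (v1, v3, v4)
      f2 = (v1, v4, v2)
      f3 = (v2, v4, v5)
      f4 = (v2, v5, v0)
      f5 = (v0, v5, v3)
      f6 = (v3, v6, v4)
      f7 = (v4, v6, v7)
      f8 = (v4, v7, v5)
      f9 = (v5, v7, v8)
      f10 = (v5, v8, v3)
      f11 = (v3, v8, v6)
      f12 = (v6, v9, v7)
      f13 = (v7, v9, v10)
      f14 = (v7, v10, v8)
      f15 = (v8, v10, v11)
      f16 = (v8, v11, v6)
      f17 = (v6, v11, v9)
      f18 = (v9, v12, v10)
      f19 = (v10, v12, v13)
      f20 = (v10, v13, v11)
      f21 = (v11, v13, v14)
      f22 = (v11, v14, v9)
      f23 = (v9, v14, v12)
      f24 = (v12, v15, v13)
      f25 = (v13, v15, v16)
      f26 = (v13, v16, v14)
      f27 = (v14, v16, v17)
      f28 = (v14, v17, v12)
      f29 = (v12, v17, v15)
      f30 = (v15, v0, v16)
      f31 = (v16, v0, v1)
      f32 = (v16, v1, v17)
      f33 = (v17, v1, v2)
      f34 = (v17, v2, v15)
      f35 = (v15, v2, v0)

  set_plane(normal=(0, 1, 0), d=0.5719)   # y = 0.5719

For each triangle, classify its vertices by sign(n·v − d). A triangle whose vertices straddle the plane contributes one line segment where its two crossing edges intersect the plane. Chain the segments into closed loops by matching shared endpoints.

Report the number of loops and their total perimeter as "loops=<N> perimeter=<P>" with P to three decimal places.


Straddling triangles (12 of 36):
  (v0,v3,v1) [-+-] → (2.26982, 0.5719, 0)–(1.74388, 0.5719, 0.303628)  len=0.6073
  (v1,v3,v4) [-++] → (1.74388, 0.5719, 0.303628)–(1.56481, 0.5719, 0.407)  len=0.2068
  (v1,v4,v2) [-+-] → (1.56481, 0.5719, 0.407)–(1.56481, 0.5719, -0.123333)  len=0.5303
  (v2,v4,v5) [-++] → (1.56481, 0.5719, -0.123333)–(1.56481, 0.5719, -0.407)  len=0.2837
  (v2,v5,v0) [-+-] → (1.56481, 0.5719, -0.407)–(2.02413, 0.5719, -0.141834)  len=0.5304
  (v0,v5,v3) [-++] → (2.02413, 0.5719, -0.141834)–(2.26982, 0.5719, 0)  len=0.2837
  (v6,v9,v7) [+-+] → (-2.26982, 0.5719, 0)–(-2.02413, 0.5719, 0.141834)  len=0.2837
  (v7,v9,v10) [+--] → (-2.02413, 0.5719, 0.141834)–(-1.56481, 0.5719, 0.407)  len=0.5304
  (v7,v10,v8) [+-+] → (-1.56481, 0.5719, 0.407)–(-1.56481, 0.5719, 0.123333)  len=0.2837
  (v8,v10,v11) [+--] → (-1.56481, 0.5719, 0.123333)–(-1.56481, 0.5719, -0.407)  len=0.5303
  (v8,v11,v6) [+-+] → (-1.56481, 0.5719, -0.407)–(-1.74388, 0.5719, -0.303628)  len=0.2068
  (v6,v11,v9) [+--] → (-1.74388, 0.5719, -0.303628)–(-2.26982, 0.5719, 0)  len=0.6073

Chained into 2 loop(s):
  loop 1: 6 segments, perimeter = 2.4421
  loop 2: 6 segments, perimeter = 2.4421
Total perimeter = 4.884

loops=2 perimeter=4.884


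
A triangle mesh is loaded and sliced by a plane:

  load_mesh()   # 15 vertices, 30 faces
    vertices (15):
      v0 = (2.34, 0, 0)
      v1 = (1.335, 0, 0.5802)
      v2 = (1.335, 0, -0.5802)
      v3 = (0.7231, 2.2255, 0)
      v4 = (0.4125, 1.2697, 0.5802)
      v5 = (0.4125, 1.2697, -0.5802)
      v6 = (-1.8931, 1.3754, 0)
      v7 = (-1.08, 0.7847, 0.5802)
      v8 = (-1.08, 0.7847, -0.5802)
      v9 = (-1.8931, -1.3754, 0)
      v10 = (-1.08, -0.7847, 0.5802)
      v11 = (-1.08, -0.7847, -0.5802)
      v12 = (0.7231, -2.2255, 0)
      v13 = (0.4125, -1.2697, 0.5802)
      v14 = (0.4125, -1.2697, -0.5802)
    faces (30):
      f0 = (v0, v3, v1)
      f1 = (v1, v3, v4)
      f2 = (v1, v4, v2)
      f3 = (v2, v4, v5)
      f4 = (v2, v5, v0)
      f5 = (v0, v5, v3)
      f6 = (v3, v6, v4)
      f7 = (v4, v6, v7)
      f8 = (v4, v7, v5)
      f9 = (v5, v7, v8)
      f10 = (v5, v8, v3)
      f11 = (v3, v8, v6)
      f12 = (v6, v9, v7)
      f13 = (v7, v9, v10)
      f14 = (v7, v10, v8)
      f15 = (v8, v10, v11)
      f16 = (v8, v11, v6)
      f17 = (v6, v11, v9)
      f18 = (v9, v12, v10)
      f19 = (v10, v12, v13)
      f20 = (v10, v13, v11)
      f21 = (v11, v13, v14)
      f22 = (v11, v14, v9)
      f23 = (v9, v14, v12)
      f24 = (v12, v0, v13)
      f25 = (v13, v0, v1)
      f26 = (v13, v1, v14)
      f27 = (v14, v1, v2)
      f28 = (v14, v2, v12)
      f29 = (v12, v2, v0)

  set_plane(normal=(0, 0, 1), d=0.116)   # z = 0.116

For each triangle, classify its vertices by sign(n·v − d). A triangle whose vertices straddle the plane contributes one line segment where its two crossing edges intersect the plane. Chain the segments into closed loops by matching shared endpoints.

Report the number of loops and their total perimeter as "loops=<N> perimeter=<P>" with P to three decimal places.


Straddling triangles (20 of 30):
  (v0,v3,v1) [--+] → (0.845438, 1.78055, 0.116)–(2.13907, 0, 0.116)  len=2.2009
  (v1,v3,v4) [+-+] → (0.845438, 1.78055, 0.116)–(0.661001, 2.03441, 0.116)  len=0.3138
  (v1,v4,v2) [++-] → (0.781532, 0.761776, 0.116)–(1.335, 0, 0.116)  len=0.9416
  (v2,v4,v5) [-+-] → (0.781532, 0.761776, 0.116)–(0.4125, 1.2697, 0.116)  len=0.6278
  (v3,v6,v4) [--+] → (-1.43214, 1.35427, 0.116)–(0.661001, 2.03441, 0.116)  len=2.2009
  (v4,v6,v7) [+-+] → (-1.43214, 1.35427, 0.116)–(-1.73054, 1.2573, 0.116)  len=0.3138
  (v4,v7,v5) [++-] → (-0.482949, 0.978717, 0.116)–(0.4125, 1.2697, 0.116)  len=0.9415
  (v5,v7,v8) [-+-] → (-0.482949, 0.978717, 0.116)–(-1.08, 0.7847, 0.116)  len=0.6278
  (v6,v9,v7) [--+] → (-1.73054, -0.943529, 0.116)–(-1.73054, 1.2573, 0.116)  len=2.2008
  (v7,v9,v10) [+-+] → (-1.73054, -0.943529, 0.116)–(-1.73054, -1.2573, 0.116)  len=0.3138
  (v7,v10,v8) [++-] → (-1.08, -0.156886, 0.116)–(-1.08, 0.7847, 0.116)  len=0.9416
  (v8,v10,v11) [-+-] → (-1.08, -0.156886, 0.116)–(-1.08, -0.7847, 0.116)  len=0.6278
  (v9,v12,v10) [--+] → (0.362604, -1.93744, 0.116)–(-1.73054, -1.2573, 0.116)  len=2.2009
  (v10,v12,v13) [+-+] → (0.362604, -1.93744, 0.116)–(0.661001, -2.03441, 0.116)  len=0.3138
  (v10,v13,v11) [++-] → (-0.184551, -1.07568, 0.116)–(-1.08, -0.7847, 0.116)  len=0.9415
  (v11,v13,v14) [-+-] → (-0.184551, -1.07568, 0.116)–(0.4125, -1.2697, 0.116)  len=0.6278
  (v12,v0,v13) [--+] → (1.95463, -0.253852, 0.116)–(0.661001, -2.03441, 0.116)  len=2.2009
  (v13,v0,v1) [+-+] → (1.95463, -0.253852, 0.116)–(2.13907, 0, 0.116)  len=0.3138
  (v13,v1,v14) [++-] → (0.965968, -0.507924, 0.116)–(0.4125, -1.2697, 0.116)  len=0.9416
  (v14,v1,v2) [-+-] → (0.965968, -0.507924, 0.116)–(1.335, 0, 0.116)  len=0.6278

Chained into 2 loop(s):
  loop 1: 10 segments, perimeter = 12.5732
  loop 2: 10 segments, perimeter = 7.8469
Total perimeter = 20.420

loops=2 perimeter=20.420


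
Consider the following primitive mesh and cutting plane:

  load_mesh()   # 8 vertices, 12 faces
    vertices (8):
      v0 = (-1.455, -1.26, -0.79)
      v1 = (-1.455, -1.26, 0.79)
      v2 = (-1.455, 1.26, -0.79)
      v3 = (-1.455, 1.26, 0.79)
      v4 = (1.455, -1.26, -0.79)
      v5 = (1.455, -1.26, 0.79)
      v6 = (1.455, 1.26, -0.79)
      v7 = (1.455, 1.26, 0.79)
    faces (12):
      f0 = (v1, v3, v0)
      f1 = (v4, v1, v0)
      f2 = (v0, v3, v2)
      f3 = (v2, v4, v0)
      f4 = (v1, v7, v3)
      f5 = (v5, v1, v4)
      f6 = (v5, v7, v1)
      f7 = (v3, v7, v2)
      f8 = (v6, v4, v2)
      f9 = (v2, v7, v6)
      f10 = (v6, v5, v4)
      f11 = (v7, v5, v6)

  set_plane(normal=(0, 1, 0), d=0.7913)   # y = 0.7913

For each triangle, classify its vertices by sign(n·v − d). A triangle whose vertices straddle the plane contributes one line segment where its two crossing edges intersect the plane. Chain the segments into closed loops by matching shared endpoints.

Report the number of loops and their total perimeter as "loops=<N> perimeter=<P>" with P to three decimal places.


Straddling triangles (8 of 12):
  (v1,v3,v0) [-+-] → (-1.455, 0.7913, 0.79)–(-1.455, 0.7913, 0.496133)  len=0.2939
  (v0,v3,v2) [-++] → (-1.455, 0.7913, 0.496133)–(-1.455, 0.7913, -0.79)  len=1.2861
  (v2,v4,v0) [+--] → (-0.913763, 0.7913, -0.79)–(-1.455, 0.7913, -0.79)  len=0.5412
  (v1,v7,v3) [-++] → (0.913763, 0.7913, 0.79)–(-1.455, 0.7913, 0.79)  len=2.3688
  (v5,v7,v1) [-+-] → (1.455, 0.7913, 0.79)–(0.913763, 0.7913, 0.79)  len=0.5412
  (v6,v4,v2) [+-+] → (1.455, 0.7913, -0.79)–(-0.913763, 0.7913, -0.79)  len=2.3688
  (v6,v5,v4) [+--] → (1.455, 0.7913, -0.496133)–(1.455, 0.7913, -0.79)  len=0.2939
  (v7,v5,v6) [+-+] → (1.455, 0.7913, 0.79)–(1.455, 0.7913, -0.496133)  len=1.2861

Chained into 1 loop(s):
  loop 1: 8 segments, perimeter = 8.9800
Total perimeter = 8.980

loops=1 perimeter=8.980


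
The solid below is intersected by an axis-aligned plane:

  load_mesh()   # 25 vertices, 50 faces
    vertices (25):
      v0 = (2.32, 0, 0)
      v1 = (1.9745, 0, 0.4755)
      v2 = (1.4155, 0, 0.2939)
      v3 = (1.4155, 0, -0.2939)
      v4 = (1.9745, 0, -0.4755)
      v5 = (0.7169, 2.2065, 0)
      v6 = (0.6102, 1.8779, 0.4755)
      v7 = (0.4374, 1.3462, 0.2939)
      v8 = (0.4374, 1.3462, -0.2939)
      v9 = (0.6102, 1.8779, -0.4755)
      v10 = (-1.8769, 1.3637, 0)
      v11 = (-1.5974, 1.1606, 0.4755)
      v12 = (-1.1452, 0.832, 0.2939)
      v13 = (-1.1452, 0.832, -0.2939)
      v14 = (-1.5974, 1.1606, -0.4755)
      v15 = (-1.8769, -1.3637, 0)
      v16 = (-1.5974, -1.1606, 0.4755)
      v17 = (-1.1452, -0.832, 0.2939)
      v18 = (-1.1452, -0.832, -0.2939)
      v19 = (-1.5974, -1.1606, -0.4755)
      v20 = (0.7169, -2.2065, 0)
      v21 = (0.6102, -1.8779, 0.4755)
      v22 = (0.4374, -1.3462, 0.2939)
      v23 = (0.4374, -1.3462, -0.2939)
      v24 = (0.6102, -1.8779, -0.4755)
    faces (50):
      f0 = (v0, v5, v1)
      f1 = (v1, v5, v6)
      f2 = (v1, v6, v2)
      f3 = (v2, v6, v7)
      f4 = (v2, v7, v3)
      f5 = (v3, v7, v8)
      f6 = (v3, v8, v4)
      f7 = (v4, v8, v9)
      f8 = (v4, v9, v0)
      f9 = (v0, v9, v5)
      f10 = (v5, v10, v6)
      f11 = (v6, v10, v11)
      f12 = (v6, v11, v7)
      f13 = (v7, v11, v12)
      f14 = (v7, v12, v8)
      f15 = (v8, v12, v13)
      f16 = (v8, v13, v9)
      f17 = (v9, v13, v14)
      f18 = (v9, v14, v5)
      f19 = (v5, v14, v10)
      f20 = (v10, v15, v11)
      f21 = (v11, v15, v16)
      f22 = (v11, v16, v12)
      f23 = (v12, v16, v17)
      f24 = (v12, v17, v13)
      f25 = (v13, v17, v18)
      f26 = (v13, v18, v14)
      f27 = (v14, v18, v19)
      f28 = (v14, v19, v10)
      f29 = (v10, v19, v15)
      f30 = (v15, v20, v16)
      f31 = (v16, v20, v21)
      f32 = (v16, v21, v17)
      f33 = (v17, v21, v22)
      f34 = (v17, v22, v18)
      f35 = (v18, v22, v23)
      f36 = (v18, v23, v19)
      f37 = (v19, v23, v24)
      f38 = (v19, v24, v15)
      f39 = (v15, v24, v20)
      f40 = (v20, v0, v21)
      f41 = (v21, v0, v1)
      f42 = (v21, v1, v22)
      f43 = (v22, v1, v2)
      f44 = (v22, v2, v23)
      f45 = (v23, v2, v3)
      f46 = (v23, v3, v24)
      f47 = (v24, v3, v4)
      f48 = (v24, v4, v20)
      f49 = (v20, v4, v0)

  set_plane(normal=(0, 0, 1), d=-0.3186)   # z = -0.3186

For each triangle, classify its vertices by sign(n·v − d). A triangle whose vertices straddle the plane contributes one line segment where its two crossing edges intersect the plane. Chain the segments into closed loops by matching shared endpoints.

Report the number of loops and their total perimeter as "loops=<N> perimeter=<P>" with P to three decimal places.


Straddling triangles (20 of 50):
  (v3,v8,v4) [++-] → (0.646466, 1.1631, -0.3186)–(1.49153, 0, -0.3186)  len=1.4377
  (v4,v8,v9) [-+-] → (0.646466, 1.1631, -0.3186)–(0.460903, 1.41852, -0.3186)  len=0.3157
  (v4,v9,v0) [--+] → (1.17438, 1.25825, -0.3186)–(2.0885, 0, -0.3186)  len=1.5553
  (v0,v9,v5) [+-+] → (1.17438, 1.25825, -0.3186)–(0.645408, 1.98633, -0.3186)  len=0.8999
  (v8,v13,v9) [++-] → (-0.906442, 0.974256, -0.3186)–(0.460903, 1.41852, -0.3186)  len=1.4377
  (v9,v13,v14) [-+-] → (-0.906442, 0.974256, -0.3186)–(-1.20671, 0.876694, -0.3186)  len=0.3157
  (v9,v14,v5) [--+] → (-0.833754, 1.50571, -0.3186)–(0.645408, 1.98633, -0.3186)  len=1.5553
  (v5,v14,v10) [+-+] → (-0.833754, 1.50571, -0.3186)–(-1.68963, 1.22762, -0.3186)  len=0.8999
  (v13,v18,v14) [++-] → (-1.20671, -0.56098, -0.3186)–(-1.20671, 0.876694, -0.3186)  len=1.4377
  (v14,v18,v19) [-+-] → (-1.20671, -0.56098, -0.3186)–(-1.20671, -0.876694, -0.3186)  len=0.3157
  (v14,v19,v10) [--+] → (-1.68963, -0.327661, -0.3186)–(-1.68963, 1.22762, -0.3186)  len=1.5553
  (v10,v19,v15) [+-+] → (-1.68963, -0.327661, -0.3186)–(-1.68963, -1.22762, -0.3186)  len=0.9000
  (v18,v23,v19) [++-] → (0.16064, -1.32096, -0.3186)–(-1.20671, -0.876694, -0.3186)  len=1.4377
  (v19,v23,v24) [-+-] → (0.16064, -1.32096, -0.3186)–(0.460903, -1.41852, -0.3186)  len=0.3157
  (v19,v24,v15) [--+] → (-0.210465, -1.70823, -0.3186)–(-1.68963, -1.22762, -0.3186)  len=1.5553
  (v15,v24,v20) [+-+] → (-0.210465, -1.70823, -0.3186)–(0.645408, -1.98633, -0.3186)  len=0.8999
  (v23,v3,v24) [++-] → (1.30597, -0.255419, -0.3186)–(0.460903, -1.41852, -0.3186)  len=1.4377
  (v24,v3,v4) [-+-] → (1.30597, -0.255419, -0.3186)–(1.49153, 0, -0.3186)  len=0.3157
  (v24,v4,v20) [--+] → (1.55953, -0.728075, -0.3186)–(0.645408, -1.98633, -0.3186)  len=1.5553
  (v20,v4,v0) [+-+] → (1.55953, -0.728075, -0.3186)–(2.0885, 0, -0.3186)  len=0.8999

Chained into 2 loop(s):
  loop 1: 10 segments, perimeter = 8.7670
  loop 2: 10 segments, perimeter = 12.2760
Total perimeter = 21.043

loops=2 perimeter=21.043


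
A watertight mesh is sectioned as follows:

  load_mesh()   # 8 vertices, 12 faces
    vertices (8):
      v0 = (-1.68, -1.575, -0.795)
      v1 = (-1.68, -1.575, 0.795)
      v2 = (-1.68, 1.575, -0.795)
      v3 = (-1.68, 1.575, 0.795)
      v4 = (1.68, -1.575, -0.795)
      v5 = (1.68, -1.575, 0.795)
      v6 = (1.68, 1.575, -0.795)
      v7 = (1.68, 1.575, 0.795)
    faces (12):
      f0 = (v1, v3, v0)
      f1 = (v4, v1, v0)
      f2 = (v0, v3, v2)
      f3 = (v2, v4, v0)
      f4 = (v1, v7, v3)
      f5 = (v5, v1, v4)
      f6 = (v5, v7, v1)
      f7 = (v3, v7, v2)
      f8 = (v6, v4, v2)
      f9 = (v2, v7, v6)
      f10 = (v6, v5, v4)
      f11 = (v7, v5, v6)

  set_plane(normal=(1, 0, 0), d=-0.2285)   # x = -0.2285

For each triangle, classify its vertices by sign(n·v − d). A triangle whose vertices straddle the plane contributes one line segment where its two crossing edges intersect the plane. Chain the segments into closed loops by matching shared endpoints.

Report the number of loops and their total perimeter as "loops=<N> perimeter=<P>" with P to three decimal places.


Straddling triangles (8 of 12):
  (v4,v1,v0) [+--] → (-0.2285, -1.575, 0.108129)–(-0.2285, -1.575, -0.795)  len=0.9031
  (v2,v4,v0) [-+-] → (-0.2285, 0.214219, -0.795)–(-0.2285, -1.575, -0.795)  len=1.7892
  (v1,v7,v3) [-+-] → (-0.2285, -0.214219, 0.795)–(-0.2285, 1.575, 0.795)  len=1.7892
  (v5,v1,v4) [+-+] → (-0.2285, -1.575, 0.795)–(-0.2285, -1.575, 0.108129)  len=0.6869
  (v5,v7,v1) [++-] → (-0.2285, -0.214219, 0.795)–(-0.2285, -1.575, 0.795)  len=1.3608
  (v3,v7,v2) [-+-] → (-0.2285, 1.575, 0.795)–(-0.2285, 1.575, -0.108129)  len=0.9031
  (v6,v4,v2) [++-] → (-0.2285, 0.214219, -0.795)–(-0.2285, 1.575, -0.795)  len=1.3608
  (v2,v7,v6) [-++] → (-0.2285, 1.575, -0.108129)–(-0.2285, 1.575, -0.795)  len=0.6869

Chained into 1 loop(s):
  loop 1: 8 segments, perimeter = 9.4800
Total perimeter = 9.480

loops=1 perimeter=9.480


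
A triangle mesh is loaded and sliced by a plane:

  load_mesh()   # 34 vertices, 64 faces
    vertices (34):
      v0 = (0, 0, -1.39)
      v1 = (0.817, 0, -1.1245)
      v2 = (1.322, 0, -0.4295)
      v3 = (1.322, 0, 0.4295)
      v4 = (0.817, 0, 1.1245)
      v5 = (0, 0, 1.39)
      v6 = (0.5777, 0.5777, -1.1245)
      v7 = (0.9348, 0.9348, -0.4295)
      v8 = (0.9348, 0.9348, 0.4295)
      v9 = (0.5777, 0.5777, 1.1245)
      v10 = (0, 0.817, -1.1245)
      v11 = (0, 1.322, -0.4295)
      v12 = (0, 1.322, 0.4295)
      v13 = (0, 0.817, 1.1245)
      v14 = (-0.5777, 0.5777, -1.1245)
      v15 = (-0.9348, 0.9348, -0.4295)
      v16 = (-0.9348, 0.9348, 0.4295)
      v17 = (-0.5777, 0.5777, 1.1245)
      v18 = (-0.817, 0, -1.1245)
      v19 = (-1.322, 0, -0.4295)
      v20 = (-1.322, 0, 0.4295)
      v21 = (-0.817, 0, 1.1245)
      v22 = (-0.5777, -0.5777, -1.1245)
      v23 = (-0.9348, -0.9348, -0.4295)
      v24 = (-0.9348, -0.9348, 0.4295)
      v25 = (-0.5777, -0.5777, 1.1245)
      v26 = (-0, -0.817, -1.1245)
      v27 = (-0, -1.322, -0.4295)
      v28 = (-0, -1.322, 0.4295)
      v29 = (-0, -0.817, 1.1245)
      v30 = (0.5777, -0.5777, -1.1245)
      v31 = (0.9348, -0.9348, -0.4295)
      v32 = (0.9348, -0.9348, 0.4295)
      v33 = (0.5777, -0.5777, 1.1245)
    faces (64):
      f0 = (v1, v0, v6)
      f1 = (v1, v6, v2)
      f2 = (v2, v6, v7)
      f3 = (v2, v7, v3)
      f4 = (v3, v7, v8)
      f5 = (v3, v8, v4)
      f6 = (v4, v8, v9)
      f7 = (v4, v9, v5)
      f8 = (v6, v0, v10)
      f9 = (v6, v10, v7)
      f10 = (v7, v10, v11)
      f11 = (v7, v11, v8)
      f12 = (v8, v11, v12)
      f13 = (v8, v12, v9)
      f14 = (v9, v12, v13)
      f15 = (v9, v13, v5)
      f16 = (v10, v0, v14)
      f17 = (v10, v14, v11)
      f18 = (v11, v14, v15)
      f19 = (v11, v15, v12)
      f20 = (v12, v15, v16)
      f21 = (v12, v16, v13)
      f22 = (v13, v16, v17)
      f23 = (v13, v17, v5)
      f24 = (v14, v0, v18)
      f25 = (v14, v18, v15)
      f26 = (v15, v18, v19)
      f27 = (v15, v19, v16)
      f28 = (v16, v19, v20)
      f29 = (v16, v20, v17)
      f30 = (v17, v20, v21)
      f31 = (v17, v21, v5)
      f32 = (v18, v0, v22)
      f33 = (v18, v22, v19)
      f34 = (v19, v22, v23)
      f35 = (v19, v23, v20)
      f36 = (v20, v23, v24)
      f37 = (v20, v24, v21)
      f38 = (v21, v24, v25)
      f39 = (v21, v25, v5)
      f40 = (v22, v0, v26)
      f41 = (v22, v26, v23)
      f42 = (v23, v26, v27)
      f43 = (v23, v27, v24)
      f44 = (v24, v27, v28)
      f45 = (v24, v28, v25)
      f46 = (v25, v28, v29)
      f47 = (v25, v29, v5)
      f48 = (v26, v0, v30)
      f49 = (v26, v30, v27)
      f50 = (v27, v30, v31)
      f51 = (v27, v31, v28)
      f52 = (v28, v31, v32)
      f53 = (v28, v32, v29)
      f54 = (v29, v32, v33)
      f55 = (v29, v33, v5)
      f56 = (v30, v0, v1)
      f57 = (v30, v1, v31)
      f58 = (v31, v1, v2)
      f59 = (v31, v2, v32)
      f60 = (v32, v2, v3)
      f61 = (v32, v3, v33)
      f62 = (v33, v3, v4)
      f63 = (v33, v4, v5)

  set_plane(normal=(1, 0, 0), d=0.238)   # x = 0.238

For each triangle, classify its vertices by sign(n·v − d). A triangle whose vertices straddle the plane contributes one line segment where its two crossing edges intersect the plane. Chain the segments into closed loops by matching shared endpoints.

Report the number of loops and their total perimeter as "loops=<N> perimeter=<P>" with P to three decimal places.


Straddling triangles (20 of 64):
  (v1,v0,v6) [+-+] → (0.238, 0, -1.31266)–(0.238, 0.238, -1.28062)  len=0.2401
  (v4,v9,v5) [++-] → (0.238, 0.238, 1.28062)–(0.238, 0, 1.31266)  len=0.2401
  (v6,v0,v10) [+--] → (0.238, 0.238, -1.28062)–(0.238, 0.718414, -1.1245)  len=0.5051
  (v6,v10,v7) [+-+] → (0.238, 0.718414, -1.1245)–(0.238, 0.846992, -0.947553)  len=0.2187
  (v7,v10,v11) [+--] → (0.238, 0.846992, -0.947553)–(0.238, 1.22342, -0.4295)  len=0.6404
  (v7,v11,v8) [+-+] → (0.238, 1.22342, -0.4295)–(0.238, 1.22342, -0.210799)  len=0.2187
  (v8,v11,v12) [+--] → (0.238, 1.22342, -0.210799)–(0.238, 1.22342, 0.4295)  len=0.6403
  (v8,v12,v9) [+-+] → (0.238, 1.22342, 0.4295)–(0.238, 1.01536, 0.715825)  len=0.3539
  (v9,v12,v13) [+--] → (0.238, 1.01536, 0.715825)–(0.238, 0.718414, 1.1245)  len=0.5052
  (v9,v13,v5) [+--] → (0.238, 0.718414, 1.1245)–(0.238, 0.238, 1.28062)  len=0.5051
  (v26,v0,v30) [--+] → (0.238, -0.238, -1.28062)–(0.238, -0.718414, -1.1245)  len=0.5051
  (v26,v30,v27) [-+-] → (0.238, -0.718414, -1.1245)–(0.238, -1.01536, -0.715825)  len=0.5052
  (v27,v30,v31) [-++] → (0.238, -1.01536, -0.715825)–(0.238, -1.22342, -0.4295)  len=0.3539
  (v27,v31,v28) [-+-] → (0.238, -1.22342, -0.4295)–(0.238, -1.22342, 0.210799)  len=0.6403
  (v28,v31,v32) [-++] → (0.238, -1.22342, 0.210799)–(0.238, -1.22342, 0.4295)  len=0.2187
  (v28,v32,v29) [-+-] → (0.238, -1.22342, 0.4295)–(0.238, -0.846992, 0.947553)  len=0.6404
  (v29,v32,v33) [-++] → (0.238, -0.846992, 0.947553)–(0.238, -0.718414, 1.1245)  len=0.2187
  (v29,v33,v5) [-+-] → (0.238, -0.718414, 1.1245)–(0.238, -0.238, 1.28062)  len=0.5051
  (v30,v0,v1) [+-+] → (0.238, -0.238, -1.28062)–(0.238, 0, -1.31266)  len=0.2401
  (v33,v4,v5) [++-] → (0.238, 0, 1.31266)–(0.238, -0.238, 1.28062)  len=0.2401

Chained into 1 loop(s):
  loop 1: 20 segments, perimeter = 8.1356
Total perimeter = 8.136

loops=1 perimeter=8.136


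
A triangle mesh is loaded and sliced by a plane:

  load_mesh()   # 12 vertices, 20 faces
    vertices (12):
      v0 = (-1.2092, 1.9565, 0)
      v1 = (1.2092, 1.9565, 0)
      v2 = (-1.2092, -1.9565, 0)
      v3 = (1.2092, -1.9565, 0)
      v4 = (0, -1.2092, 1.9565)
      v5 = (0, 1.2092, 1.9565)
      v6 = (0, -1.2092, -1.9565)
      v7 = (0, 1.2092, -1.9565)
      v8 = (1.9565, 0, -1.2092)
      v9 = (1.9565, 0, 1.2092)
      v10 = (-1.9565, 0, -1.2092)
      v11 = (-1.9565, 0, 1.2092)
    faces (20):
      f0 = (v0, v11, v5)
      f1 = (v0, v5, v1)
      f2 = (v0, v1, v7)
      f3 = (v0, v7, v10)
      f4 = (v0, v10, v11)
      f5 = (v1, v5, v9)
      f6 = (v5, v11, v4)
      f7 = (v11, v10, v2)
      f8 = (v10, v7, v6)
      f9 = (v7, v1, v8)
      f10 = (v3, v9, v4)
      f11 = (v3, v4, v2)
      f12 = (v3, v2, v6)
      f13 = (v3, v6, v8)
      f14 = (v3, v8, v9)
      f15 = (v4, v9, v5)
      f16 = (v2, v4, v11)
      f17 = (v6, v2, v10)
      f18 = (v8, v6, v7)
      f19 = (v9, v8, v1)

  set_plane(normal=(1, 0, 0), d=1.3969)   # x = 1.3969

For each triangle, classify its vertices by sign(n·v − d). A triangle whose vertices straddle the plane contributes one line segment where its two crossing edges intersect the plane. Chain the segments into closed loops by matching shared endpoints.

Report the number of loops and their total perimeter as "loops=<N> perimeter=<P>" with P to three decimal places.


loops=1 perimeter=8.930

Straddling triangles (8 of 20):
  (v1,v5,v9) [--+] → (1.3969, 0.345857, 1.42294)–(1.3969, 1.46508, 0.303716)  len=1.5828
  (v7,v1,v8) [--+] → (1.3969, 1.46508, -0.303716)–(1.3969, 0.345857, -1.42294)  len=1.5828
  (v3,v9,v4) [-+-] → (1.3969, -1.46508, 0.303716)–(1.3969, -0.345857, 1.42294)  len=1.5828
  (v3,v6,v8) [--+] → (1.3969, -0.345857, -1.42294)–(1.3969, -1.46508, -0.303716)  len=1.5828
  (v3,v8,v9) [-++] → (1.3969, -1.46508, -0.303716)–(1.3969, -1.46508, 0.303716)  len=0.6074
  (v4,v9,v5) [-+-] → (1.3969, -0.345857, 1.42294)–(1.3969, 0.345857, 1.42294)  len=0.6917
  (v8,v6,v7) [+--] → (1.3969, -0.345857, -1.42294)–(1.3969, 0.345857, -1.42294)  len=0.6917
  (v9,v8,v1) [++-] → (1.3969, 1.46508, -0.303716)–(1.3969, 1.46508, 0.303716)  len=0.6074

Chained into 1 loop(s):
  loop 1: 8 segments, perimeter = 8.9296
Total perimeter = 8.930


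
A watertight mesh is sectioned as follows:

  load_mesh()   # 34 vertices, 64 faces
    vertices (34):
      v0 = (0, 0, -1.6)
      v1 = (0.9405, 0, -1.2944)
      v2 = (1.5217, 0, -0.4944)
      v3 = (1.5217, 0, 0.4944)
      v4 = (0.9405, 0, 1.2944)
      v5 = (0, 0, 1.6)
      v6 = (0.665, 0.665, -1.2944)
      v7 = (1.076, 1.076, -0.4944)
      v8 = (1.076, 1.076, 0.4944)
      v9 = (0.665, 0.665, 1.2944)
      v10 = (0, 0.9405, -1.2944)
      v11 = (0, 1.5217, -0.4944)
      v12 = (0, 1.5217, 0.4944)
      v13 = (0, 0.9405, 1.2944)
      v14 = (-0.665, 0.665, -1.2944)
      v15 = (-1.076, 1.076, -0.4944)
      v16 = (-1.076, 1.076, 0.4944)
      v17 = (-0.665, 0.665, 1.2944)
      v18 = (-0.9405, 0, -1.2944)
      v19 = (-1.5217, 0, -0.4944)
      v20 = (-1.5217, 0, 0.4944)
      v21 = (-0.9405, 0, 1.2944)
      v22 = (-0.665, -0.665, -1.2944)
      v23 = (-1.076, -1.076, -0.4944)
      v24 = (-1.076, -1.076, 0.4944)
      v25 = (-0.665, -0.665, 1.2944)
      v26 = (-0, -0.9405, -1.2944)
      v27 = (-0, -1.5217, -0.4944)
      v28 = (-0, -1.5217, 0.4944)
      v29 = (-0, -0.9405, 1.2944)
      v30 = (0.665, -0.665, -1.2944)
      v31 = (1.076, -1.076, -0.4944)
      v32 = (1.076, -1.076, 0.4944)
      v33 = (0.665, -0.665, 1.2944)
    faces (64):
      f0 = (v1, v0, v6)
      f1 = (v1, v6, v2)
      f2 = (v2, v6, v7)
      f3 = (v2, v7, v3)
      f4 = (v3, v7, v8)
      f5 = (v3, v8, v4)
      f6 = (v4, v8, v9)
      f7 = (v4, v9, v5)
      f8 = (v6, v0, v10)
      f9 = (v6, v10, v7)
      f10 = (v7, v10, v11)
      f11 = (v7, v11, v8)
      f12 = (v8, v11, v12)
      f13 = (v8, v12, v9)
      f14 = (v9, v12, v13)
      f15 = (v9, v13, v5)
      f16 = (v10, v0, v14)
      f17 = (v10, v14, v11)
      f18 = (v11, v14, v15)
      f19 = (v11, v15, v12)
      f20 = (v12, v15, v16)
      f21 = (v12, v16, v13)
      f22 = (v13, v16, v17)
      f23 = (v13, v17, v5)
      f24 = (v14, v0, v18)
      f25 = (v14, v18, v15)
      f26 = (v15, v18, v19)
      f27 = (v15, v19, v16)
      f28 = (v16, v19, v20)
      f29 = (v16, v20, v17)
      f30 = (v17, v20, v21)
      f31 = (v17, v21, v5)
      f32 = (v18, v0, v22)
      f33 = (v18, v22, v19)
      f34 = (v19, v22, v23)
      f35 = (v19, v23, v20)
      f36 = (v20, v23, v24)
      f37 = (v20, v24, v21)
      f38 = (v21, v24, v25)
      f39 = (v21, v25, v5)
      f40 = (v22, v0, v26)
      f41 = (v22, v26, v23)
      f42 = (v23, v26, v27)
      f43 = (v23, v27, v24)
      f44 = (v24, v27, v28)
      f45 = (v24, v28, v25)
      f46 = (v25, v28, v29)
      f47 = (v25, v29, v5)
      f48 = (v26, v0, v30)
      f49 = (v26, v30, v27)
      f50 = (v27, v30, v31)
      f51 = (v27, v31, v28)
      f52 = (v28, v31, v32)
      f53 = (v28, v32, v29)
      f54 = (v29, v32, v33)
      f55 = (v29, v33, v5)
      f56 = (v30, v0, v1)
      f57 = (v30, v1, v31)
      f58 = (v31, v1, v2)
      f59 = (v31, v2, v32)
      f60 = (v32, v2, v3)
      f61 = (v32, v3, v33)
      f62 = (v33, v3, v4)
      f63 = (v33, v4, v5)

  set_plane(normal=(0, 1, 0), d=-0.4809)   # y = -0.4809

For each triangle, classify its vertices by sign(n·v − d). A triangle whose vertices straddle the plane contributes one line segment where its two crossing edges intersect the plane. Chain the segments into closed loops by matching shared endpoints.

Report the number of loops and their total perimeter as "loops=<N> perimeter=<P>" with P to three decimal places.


Straddling triangles (20 of 64):
  (v18,v0,v22) [++-] → (-0.4809, -0.4809, -1.379)–(-0.74127, -0.4809, -1.2944)  len=0.2738
  (v18,v22,v19) [+-+] → (-0.74127, -0.4809, -1.2944)–(-0.902171, -0.4809, -1.07293)  len=0.2738
  (v19,v22,v23) [+--] → (-0.902171, -0.4809, -1.07293)–(-1.3225, -0.4809, -0.4944)  len=0.7151
  (v19,v23,v20) [+-+] → (-1.3225, -0.4809, -0.4944)–(-1.3225, -0.4809, 0.0524726)  len=0.5469
  (v20,v23,v24) [+--] → (-1.3225, -0.4809, 0.0524726)–(-1.3225, -0.4809, 0.4944)  len=0.4419
  (v20,v24,v21) [+-+] → (-1.3225, -0.4809, 0.4944)–(-1.00106, -0.4809, 0.936854)  len=0.5469
  (v21,v24,v25) [+--] → (-1.00106, -0.4809, 0.936854)–(-0.74127, -0.4809, 1.2944)  len=0.4420
  (v21,v25,v5) [+-+] → (-0.74127, -0.4809, 1.2944)–(-0.4809, -0.4809, 1.379)  len=0.2738
  (v22,v0,v26) [-+-] → (-0.4809, -0.4809, -1.379)–(0, -0.4809, -1.44374)  len=0.4852
  (v25,v29,v5) [--+] → (0, -0.4809, 1.44374)–(-0.4809, -0.4809, 1.379)  len=0.4852
  (v26,v0,v30) [-+-] → (0, -0.4809, -1.44374)–(0.4809, -0.4809, -1.379)  len=0.4852
  (v29,v33,v5) [--+] → (0.4809, -0.4809, 1.379)–(0, -0.4809, 1.44374)  len=0.4852
  (v30,v0,v1) [-++] → (0.4809, -0.4809, -1.379)–(0.74127, -0.4809, -1.2944)  len=0.2738
  (v30,v1,v31) [-+-] → (0.74127, -0.4809, -1.2944)–(1.00106, -0.4809, -0.936854)  len=0.4420
  (v31,v1,v2) [-++] → (1.00106, -0.4809, -0.936854)–(1.3225, -0.4809, -0.4944)  len=0.5469
  (v31,v2,v32) [-+-] → (1.3225, -0.4809, -0.4944)–(1.3225, -0.4809, -0.0524726)  len=0.4419
  (v32,v2,v3) [-++] → (1.3225, -0.4809, -0.0524726)–(1.3225, -0.4809, 0.4944)  len=0.5469
  (v32,v3,v33) [-+-] → (1.3225, -0.4809, 0.4944)–(0.902171, -0.4809, 1.07293)  len=0.7151
  (v33,v3,v4) [-++] → (0.902171, -0.4809, 1.07293)–(0.74127, -0.4809, 1.2944)  len=0.2738
  (v33,v4,v5) [-++] → (0.74127, -0.4809, 1.2944)–(0.4809, -0.4809, 1.379)  len=0.2738

Chained into 1 loop(s):
  loop 1: 20 segments, perimeter = 8.9690
Total perimeter = 8.969

loops=1 perimeter=8.969


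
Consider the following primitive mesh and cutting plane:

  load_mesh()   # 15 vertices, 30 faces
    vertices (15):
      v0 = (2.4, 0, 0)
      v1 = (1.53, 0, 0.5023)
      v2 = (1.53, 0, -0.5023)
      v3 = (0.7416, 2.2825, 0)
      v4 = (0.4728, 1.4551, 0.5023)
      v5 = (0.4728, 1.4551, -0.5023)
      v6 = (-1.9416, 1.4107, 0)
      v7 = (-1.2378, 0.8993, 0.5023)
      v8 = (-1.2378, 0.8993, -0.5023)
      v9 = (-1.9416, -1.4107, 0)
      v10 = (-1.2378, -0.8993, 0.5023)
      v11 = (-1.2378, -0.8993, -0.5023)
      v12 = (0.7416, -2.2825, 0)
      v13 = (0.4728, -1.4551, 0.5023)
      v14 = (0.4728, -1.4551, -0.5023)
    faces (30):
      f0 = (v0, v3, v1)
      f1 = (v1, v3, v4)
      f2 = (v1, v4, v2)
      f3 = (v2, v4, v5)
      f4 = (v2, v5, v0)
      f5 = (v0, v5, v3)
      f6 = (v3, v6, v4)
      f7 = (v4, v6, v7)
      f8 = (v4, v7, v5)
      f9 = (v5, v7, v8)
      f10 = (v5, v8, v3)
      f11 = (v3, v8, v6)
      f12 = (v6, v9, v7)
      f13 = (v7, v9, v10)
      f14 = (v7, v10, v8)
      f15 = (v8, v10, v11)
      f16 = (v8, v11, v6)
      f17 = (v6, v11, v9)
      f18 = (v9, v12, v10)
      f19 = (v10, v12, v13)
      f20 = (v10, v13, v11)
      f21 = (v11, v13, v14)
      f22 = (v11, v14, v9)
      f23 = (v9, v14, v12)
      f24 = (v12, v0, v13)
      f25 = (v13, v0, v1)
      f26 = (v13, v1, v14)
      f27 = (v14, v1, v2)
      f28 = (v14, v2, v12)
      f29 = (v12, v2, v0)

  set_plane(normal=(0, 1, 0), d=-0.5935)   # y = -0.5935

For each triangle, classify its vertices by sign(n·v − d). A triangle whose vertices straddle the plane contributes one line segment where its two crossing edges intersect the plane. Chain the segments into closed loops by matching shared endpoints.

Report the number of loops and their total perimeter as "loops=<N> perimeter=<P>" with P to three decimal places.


Straddling triangles (12 of 30):
  (v6,v9,v7) [+-+] → (-1.9416, -0.5935, 0)–(-1.69262, -0.5935, 0.177697)  len=0.3059
  (v7,v9,v10) [+--] → (-1.69262, -0.5935, 0.177697)–(-1.2378, -0.5935, 0.5023)  len=0.5588
  (v7,v10,v8) [+-+] → (-1.2378, -0.5935, 0.5023)–(-1.2378, -0.5935, 0.331497)  len=0.1708
  (v8,v10,v11) [+--] → (-1.2378, -0.5935, 0.331497)–(-1.2378, -0.5935, -0.5023)  len=0.8338
  (v8,v11,v6) [+-+] → (-1.2378, -0.5935, -0.5023)–(-1.33097, -0.5935, -0.435805)  len=0.1145
  (v6,v11,v9) [+--] → (-1.33097, -0.5935, -0.435805)–(-1.9416, -0.5935, 0)  len=0.7502
  (v12,v0,v13) [-+-] → (1.96878, -0.5935, 0)–(1.61394, -0.5935, 0.204876)  len=0.4097
  (v13,v0,v1) [-++] → (1.61394, -0.5935, 0.204876)–(1.09879, -0.5935, 0.5023)  len=0.5948
  (v13,v1,v14) [-+-] → (1.09879, -0.5935, 0.5023)–(1.09879, -0.5935, 0.092548)  len=0.4098
  (v14,v1,v2) [-++] → (1.09879, -0.5935, 0.092548)–(1.09879, -0.5935, -0.5023)  len=0.5948
  (v14,v2,v12) [-+-] → (1.09879, -0.5935, -0.5023)–(1.325, -0.5935, -0.371691)  len=0.2612
  (v12,v2,v0) [-++] → (1.325, -0.5935, -0.371691)–(1.96878, -0.5935, 0)  len=0.7434

Chained into 2 loop(s):
  loop 1: 6 segments, perimeter = 2.7339
  loop 2: 6 segments, perimeter = 3.0138
Total perimeter = 5.748

loops=2 perimeter=5.748
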